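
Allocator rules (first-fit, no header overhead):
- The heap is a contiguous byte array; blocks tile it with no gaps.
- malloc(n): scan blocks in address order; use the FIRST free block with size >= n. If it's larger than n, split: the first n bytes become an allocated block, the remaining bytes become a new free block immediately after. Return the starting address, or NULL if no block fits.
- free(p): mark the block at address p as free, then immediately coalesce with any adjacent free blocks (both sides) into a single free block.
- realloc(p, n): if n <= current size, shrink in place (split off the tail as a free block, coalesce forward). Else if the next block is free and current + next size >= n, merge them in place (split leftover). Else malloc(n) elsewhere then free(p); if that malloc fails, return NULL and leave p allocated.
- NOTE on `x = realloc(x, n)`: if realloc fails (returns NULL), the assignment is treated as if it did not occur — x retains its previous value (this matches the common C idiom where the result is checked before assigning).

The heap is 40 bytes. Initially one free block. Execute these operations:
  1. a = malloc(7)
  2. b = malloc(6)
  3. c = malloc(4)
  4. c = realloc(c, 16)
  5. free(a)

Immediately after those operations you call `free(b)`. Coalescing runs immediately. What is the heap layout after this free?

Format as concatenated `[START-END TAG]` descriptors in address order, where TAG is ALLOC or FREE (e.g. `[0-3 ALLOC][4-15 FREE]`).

Answer: [0-12 FREE][13-28 ALLOC][29-39 FREE]

Derivation:
Op 1: a = malloc(7) -> a = 0; heap: [0-6 ALLOC][7-39 FREE]
Op 2: b = malloc(6) -> b = 7; heap: [0-6 ALLOC][7-12 ALLOC][13-39 FREE]
Op 3: c = malloc(4) -> c = 13; heap: [0-6 ALLOC][7-12 ALLOC][13-16 ALLOC][17-39 FREE]
Op 4: c = realloc(c, 16) -> c = 13; heap: [0-6 ALLOC][7-12 ALLOC][13-28 ALLOC][29-39 FREE]
Op 5: free(a) -> (freed a); heap: [0-6 FREE][7-12 ALLOC][13-28 ALLOC][29-39 FREE]
free(b): b = 7 -> block [7-12 ALLOC]; mark free, coalesce with adjacent free neighbors -> [0-12 FREE][13-28 ALLOC][29-39 FREE]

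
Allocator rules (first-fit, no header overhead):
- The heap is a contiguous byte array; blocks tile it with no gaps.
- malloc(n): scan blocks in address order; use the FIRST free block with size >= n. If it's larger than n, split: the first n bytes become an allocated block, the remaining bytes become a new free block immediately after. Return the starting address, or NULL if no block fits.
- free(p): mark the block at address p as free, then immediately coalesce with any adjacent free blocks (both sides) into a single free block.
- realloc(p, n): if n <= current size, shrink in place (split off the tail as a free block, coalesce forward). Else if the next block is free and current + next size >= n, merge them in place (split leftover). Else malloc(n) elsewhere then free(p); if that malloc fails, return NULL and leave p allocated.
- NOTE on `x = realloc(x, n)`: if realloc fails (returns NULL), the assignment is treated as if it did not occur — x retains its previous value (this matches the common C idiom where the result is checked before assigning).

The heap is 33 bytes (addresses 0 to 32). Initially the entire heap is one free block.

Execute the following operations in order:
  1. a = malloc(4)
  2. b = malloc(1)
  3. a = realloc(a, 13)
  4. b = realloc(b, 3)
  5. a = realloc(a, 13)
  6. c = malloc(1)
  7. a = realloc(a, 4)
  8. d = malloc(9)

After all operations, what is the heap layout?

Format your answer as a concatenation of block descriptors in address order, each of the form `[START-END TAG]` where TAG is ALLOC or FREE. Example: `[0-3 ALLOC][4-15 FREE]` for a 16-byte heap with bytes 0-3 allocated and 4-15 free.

Op 1: a = malloc(4) -> a = 0; heap: [0-3 ALLOC][4-32 FREE]
Op 2: b = malloc(1) -> b = 4; heap: [0-3 ALLOC][4-4 ALLOC][5-32 FREE]
Op 3: a = realloc(a, 13) -> a = 5; heap: [0-3 FREE][4-4 ALLOC][5-17 ALLOC][18-32 FREE]
Op 4: b = realloc(b, 3) -> b = 0; heap: [0-2 ALLOC][3-4 FREE][5-17 ALLOC][18-32 FREE]
Op 5: a = realloc(a, 13) -> a = 5; heap: [0-2 ALLOC][3-4 FREE][5-17 ALLOC][18-32 FREE]
Op 6: c = malloc(1) -> c = 3; heap: [0-2 ALLOC][3-3 ALLOC][4-4 FREE][5-17 ALLOC][18-32 FREE]
Op 7: a = realloc(a, 4) -> a = 5; heap: [0-2 ALLOC][3-3 ALLOC][4-4 FREE][5-8 ALLOC][9-32 FREE]
Op 8: d = malloc(9) -> d = 9; heap: [0-2 ALLOC][3-3 ALLOC][4-4 FREE][5-8 ALLOC][9-17 ALLOC][18-32 FREE]

Answer: [0-2 ALLOC][3-3 ALLOC][4-4 FREE][5-8 ALLOC][9-17 ALLOC][18-32 FREE]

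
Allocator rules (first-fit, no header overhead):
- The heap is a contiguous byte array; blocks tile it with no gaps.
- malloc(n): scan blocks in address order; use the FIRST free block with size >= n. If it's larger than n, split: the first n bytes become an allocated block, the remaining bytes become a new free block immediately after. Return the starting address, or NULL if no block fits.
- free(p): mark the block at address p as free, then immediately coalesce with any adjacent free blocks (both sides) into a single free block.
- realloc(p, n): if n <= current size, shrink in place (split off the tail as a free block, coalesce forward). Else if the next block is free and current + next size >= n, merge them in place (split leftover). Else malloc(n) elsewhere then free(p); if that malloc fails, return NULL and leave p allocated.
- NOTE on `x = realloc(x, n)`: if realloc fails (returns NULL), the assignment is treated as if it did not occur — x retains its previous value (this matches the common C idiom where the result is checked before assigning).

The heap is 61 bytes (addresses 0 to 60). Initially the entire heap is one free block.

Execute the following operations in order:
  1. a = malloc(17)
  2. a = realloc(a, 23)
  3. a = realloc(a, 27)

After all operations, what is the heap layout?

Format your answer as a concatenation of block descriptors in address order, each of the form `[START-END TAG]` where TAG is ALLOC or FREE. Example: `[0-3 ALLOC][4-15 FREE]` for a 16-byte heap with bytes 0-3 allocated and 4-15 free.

Answer: [0-26 ALLOC][27-60 FREE]

Derivation:
Op 1: a = malloc(17) -> a = 0; heap: [0-16 ALLOC][17-60 FREE]
Op 2: a = realloc(a, 23) -> a = 0; heap: [0-22 ALLOC][23-60 FREE]
Op 3: a = realloc(a, 27) -> a = 0; heap: [0-26 ALLOC][27-60 FREE]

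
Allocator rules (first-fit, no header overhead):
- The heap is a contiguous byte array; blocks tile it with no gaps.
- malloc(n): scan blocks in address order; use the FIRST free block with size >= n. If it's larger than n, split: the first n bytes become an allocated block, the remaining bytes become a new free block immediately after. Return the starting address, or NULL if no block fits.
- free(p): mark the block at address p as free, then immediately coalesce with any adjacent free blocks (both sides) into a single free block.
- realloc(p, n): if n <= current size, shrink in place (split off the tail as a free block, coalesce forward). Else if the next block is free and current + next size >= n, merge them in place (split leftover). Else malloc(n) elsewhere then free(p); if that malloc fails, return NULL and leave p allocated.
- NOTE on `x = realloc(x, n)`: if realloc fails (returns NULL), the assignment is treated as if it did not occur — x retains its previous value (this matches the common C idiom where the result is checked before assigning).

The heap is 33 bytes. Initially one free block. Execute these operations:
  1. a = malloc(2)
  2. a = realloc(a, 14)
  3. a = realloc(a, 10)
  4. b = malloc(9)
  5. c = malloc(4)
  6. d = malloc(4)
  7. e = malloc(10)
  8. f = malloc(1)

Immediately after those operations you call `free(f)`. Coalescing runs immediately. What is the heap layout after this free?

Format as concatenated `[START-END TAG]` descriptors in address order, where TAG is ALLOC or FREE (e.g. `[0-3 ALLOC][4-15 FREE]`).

Op 1: a = malloc(2) -> a = 0; heap: [0-1 ALLOC][2-32 FREE]
Op 2: a = realloc(a, 14) -> a = 0; heap: [0-13 ALLOC][14-32 FREE]
Op 3: a = realloc(a, 10) -> a = 0; heap: [0-9 ALLOC][10-32 FREE]
Op 4: b = malloc(9) -> b = 10; heap: [0-9 ALLOC][10-18 ALLOC][19-32 FREE]
Op 5: c = malloc(4) -> c = 19; heap: [0-9 ALLOC][10-18 ALLOC][19-22 ALLOC][23-32 FREE]
Op 6: d = malloc(4) -> d = 23; heap: [0-9 ALLOC][10-18 ALLOC][19-22 ALLOC][23-26 ALLOC][27-32 FREE]
Op 7: e = malloc(10) -> e = NULL; heap: [0-9 ALLOC][10-18 ALLOC][19-22 ALLOC][23-26 ALLOC][27-32 FREE]
Op 8: f = malloc(1) -> f = 27; heap: [0-9 ALLOC][10-18 ALLOC][19-22 ALLOC][23-26 ALLOC][27-27 ALLOC][28-32 FREE]
free(f): f = 27 -> block [27-27 ALLOC]; mark free, coalesce with adjacent free neighbors -> [0-9 ALLOC][10-18 ALLOC][19-22 ALLOC][23-26 ALLOC][27-32 FREE]

Answer: [0-9 ALLOC][10-18 ALLOC][19-22 ALLOC][23-26 ALLOC][27-32 FREE]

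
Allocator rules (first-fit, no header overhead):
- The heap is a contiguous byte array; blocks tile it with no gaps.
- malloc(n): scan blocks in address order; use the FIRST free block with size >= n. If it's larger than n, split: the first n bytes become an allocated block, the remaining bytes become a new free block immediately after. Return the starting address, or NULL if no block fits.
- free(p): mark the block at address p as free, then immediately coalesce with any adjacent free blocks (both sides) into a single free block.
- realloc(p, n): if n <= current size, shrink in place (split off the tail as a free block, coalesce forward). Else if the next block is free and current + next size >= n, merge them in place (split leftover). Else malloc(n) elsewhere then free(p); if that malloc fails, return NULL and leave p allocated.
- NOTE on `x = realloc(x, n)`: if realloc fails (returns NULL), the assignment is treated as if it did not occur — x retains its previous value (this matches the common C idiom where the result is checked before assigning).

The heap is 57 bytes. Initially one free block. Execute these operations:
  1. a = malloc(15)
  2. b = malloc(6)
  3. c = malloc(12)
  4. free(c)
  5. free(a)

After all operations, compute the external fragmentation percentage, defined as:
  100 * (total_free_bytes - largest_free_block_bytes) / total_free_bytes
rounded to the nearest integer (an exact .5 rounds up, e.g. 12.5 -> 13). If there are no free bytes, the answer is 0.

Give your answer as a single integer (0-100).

Op 1: a = malloc(15) -> a = 0; heap: [0-14 ALLOC][15-56 FREE]
Op 2: b = malloc(6) -> b = 15; heap: [0-14 ALLOC][15-20 ALLOC][21-56 FREE]
Op 3: c = malloc(12) -> c = 21; heap: [0-14 ALLOC][15-20 ALLOC][21-32 ALLOC][33-56 FREE]
Op 4: free(c) -> (freed c); heap: [0-14 ALLOC][15-20 ALLOC][21-56 FREE]
Op 5: free(a) -> (freed a); heap: [0-14 FREE][15-20 ALLOC][21-56 FREE]
Free blocks: [15 36] total_free=51 largest=36 -> 100*(51-36)/51 = 1500/51 ≈ 29.412 -> rounds to 29

Answer: 29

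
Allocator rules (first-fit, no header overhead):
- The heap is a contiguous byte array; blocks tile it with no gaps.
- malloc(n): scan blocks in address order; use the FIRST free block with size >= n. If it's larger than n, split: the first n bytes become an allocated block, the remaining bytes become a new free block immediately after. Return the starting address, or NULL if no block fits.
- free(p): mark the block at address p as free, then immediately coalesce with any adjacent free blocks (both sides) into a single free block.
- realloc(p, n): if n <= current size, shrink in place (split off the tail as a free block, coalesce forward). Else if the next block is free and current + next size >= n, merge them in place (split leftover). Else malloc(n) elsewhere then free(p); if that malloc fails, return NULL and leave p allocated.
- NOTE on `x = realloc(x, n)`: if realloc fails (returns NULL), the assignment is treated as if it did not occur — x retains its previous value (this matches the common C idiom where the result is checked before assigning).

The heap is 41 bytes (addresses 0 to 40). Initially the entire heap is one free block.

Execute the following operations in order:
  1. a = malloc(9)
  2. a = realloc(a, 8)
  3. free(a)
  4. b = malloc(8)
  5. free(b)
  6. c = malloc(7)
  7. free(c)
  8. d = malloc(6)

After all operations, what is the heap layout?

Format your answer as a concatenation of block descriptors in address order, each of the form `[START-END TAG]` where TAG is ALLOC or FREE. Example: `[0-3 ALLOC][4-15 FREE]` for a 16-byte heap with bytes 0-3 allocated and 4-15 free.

Answer: [0-5 ALLOC][6-40 FREE]

Derivation:
Op 1: a = malloc(9) -> a = 0; heap: [0-8 ALLOC][9-40 FREE]
Op 2: a = realloc(a, 8) -> a = 0; heap: [0-7 ALLOC][8-40 FREE]
Op 3: free(a) -> (freed a); heap: [0-40 FREE]
Op 4: b = malloc(8) -> b = 0; heap: [0-7 ALLOC][8-40 FREE]
Op 5: free(b) -> (freed b); heap: [0-40 FREE]
Op 6: c = malloc(7) -> c = 0; heap: [0-6 ALLOC][7-40 FREE]
Op 7: free(c) -> (freed c); heap: [0-40 FREE]
Op 8: d = malloc(6) -> d = 0; heap: [0-5 ALLOC][6-40 FREE]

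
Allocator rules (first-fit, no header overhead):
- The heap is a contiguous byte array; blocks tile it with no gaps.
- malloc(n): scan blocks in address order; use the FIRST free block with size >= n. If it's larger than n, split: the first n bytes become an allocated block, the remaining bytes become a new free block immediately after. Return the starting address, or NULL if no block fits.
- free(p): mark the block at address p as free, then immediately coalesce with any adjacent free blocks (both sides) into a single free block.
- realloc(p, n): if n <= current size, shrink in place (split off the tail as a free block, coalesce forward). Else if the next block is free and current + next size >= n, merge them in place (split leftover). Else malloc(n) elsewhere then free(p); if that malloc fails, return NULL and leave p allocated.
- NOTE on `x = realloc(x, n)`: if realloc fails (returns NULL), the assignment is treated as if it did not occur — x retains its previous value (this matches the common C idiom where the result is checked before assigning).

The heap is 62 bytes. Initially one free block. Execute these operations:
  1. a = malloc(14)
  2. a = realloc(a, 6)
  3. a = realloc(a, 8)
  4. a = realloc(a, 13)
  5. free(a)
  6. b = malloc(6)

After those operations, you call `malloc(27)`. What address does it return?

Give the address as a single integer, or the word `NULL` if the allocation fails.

Answer: 6

Derivation:
Op 1: a = malloc(14) -> a = 0; heap: [0-13 ALLOC][14-61 FREE]
Op 2: a = realloc(a, 6) -> a = 0; heap: [0-5 ALLOC][6-61 FREE]
Op 3: a = realloc(a, 8) -> a = 0; heap: [0-7 ALLOC][8-61 FREE]
Op 4: a = realloc(a, 13) -> a = 0; heap: [0-12 ALLOC][13-61 FREE]
Op 5: free(a) -> (freed a); heap: [0-61 FREE]
Op 6: b = malloc(6) -> b = 0; heap: [0-5 ALLOC][6-61 FREE]
malloc(27): first-fit scan over [0-5 ALLOC][6-61 FREE] -> 6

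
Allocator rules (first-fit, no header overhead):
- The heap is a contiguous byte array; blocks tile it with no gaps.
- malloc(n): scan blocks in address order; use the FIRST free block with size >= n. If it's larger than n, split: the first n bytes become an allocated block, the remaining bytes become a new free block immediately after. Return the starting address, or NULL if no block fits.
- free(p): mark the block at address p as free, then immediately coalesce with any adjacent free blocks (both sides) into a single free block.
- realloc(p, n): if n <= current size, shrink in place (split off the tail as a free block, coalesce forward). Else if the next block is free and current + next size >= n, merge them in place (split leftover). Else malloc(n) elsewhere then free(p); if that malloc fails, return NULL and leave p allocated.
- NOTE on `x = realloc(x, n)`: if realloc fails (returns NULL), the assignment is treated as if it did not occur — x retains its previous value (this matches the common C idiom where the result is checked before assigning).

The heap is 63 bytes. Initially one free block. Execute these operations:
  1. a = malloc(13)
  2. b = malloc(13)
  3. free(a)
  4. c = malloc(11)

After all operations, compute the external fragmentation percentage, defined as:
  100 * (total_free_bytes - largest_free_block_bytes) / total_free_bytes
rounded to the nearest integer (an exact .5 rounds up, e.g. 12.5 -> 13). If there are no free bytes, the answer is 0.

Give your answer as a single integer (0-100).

Op 1: a = malloc(13) -> a = 0; heap: [0-12 ALLOC][13-62 FREE]
Op 2: b = malloc(13) -> b = 13; heap: [0-12 ALLOC][13-25 ALLOC][26-62 FREE]
Op 3: free(a) -> (freed a); heap: [0-12 FREE][13-25 ALLOC][26-62 FREE]
Op 4: c = malloc(11) -> c = 0; heap: [0-10 ALLOC][11-12 FREE][13-25 ALLOC][26-62 FREE]
Free blocks: [2 37] total_free=39 largest=37 -> 100*(39-37)/39 = 200/39 ≈ 5.128 -> rounds to 5

Answer: 5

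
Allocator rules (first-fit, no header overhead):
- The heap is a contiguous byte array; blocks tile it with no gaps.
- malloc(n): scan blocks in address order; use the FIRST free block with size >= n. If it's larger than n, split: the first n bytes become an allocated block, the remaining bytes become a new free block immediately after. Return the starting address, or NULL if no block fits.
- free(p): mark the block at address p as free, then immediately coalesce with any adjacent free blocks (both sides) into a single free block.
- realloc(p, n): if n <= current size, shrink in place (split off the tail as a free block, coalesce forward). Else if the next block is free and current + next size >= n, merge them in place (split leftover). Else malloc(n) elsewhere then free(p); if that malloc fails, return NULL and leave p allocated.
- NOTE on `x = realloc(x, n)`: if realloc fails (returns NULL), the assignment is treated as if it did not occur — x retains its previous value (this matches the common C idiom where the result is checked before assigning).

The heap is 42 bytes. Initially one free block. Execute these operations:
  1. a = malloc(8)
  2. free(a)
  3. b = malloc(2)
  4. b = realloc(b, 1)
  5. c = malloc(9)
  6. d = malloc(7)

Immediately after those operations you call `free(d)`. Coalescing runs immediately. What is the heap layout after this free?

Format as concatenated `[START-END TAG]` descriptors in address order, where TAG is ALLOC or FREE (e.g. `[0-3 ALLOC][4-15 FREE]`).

Op 1: a = malloc(8) -> a = 0; heap: [0-7 ALLOC][8-41 FREE]
Op 2: free(a) -> (freed a); heap: [0-41 FREE]
Op 3: b = malloc(2) -> b = 0; heap: [0-1 ALLOC][2-41 FREE]
Op 4: b = realloc(b, 1) -> b = 0; heap: [0-0 ALLOC][1-41 FREE]
Op 5: c = malloc(9) -> c = 1; heap: [0-0 ALLOC][1-9 ALLOC][10-41 FREE]
Op 6: d = malloc(7) -> d = 10; heap: [0-0 ALLOC][1-9 ALLOC][10-16 ALLOC][17-41 FREE]
free(d): d = 10 -> block [10-16 ALLOC]; mark free, coalesce with adjacent free neighbors -> [0-0 ALLOC][1-9 ALLOC][10-41 FREE]

Answer: [0-0 ALLOC][1-9 ALLOC][10-41 FREE]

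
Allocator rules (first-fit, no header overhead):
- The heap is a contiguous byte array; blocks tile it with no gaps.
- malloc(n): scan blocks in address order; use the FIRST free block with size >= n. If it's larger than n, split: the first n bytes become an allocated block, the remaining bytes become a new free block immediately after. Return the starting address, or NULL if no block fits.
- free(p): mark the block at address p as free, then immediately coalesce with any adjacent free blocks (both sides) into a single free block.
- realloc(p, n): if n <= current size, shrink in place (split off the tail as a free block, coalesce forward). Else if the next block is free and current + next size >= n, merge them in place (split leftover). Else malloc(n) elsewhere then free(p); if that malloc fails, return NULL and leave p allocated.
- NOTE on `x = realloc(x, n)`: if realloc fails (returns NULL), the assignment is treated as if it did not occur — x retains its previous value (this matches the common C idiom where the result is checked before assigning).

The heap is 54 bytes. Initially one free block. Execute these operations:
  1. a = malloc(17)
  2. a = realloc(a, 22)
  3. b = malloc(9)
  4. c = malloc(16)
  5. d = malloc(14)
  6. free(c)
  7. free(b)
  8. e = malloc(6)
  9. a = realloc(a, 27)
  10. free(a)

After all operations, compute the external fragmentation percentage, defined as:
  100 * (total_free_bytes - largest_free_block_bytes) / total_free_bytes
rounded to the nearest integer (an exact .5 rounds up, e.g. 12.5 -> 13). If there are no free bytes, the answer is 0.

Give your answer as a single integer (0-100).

Op 1: a = malloc(17) -> a = 0; heap: [0-16 ALLOC][17-53 FREE]
Op 2: a = realloc(a, 22) -> a = 0; heap: [0-21 ALLOC][22-53 FREE]
Op 3: b = malloc(9) -> b = 22; heap: [0-21 ALLOC][22-30 ALLOC][31-53 FREE]
Op 4: c = malloc(16) -> c = 31; heap: [0-21 ALLOC][22-30 ALLOC][31-46 ALLOC][47-53 FREE]
Op 5: d = malloc(14) -> d = NULL; heap: [0-21 ALLOC][22-30 ALLOC][31-46 ALLOC][47-53 FREE]
Op 6: free(c) -> (freed c); heap: [0-21 ALLOC][22-30 ALLOC][31-53 FREE]
Op 7: free(b) -> (freed b); heap: [0-21 ALLOC][22-53 FREE]
Op 8: e = malloc(6) -> e = 22; heap: [0-21 ALLOC][22-27 ALLOC][28-53 FREE]
Op 9: a = realloc(a, 27) -> NULL (a unchanged); heap: [0-21 ALLOC][22-27 ALLOC][28-53 FREE]
Op 10: free(a) -> (freed a); heap: [0-21 FREE][22-27 ALLOC][28-53 FREE]
Free blocks: [22 26] total_free=48 largest=26 -> 100*(48-26)/48 = 2200/48 ≈ 45.833 -> rounds to 46

Answer: 46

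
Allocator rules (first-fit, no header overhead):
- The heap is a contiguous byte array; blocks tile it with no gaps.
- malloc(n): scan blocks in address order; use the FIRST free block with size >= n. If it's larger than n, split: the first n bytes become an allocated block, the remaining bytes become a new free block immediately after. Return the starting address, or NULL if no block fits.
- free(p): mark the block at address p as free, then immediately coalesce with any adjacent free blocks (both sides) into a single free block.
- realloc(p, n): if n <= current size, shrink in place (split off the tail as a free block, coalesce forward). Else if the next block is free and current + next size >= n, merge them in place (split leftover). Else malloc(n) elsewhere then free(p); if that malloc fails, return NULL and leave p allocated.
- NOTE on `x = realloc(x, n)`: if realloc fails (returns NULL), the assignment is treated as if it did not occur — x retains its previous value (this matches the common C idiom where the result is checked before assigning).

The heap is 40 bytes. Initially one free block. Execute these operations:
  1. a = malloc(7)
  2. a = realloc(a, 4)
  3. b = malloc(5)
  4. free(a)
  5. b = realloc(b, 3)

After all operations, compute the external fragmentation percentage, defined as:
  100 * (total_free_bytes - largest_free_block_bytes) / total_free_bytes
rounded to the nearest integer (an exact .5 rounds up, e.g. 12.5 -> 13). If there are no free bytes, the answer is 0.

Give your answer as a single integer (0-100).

Answer: 11

Derivation:
Op 1: a = malloc(7) -> a = 0; heap: [0-6 ALLOC][7-39 FREE]
Op 2: a = realloc(a, 4) -> a = 0; heap: [0-3 ALLOC][4-39 FREE]
Op 3: b = malloc(5) -> b = 4; heap: [0-3 ALLOC][4-8 ALLOC][9-39 FREE]
Op 4: free(a) -> (freed a); heap: [0-3 FREE][4-8 ALLOC][9-39 FREE]
Op 5: b = realloc(b, 3) -> b = 4; heap: [0-3 FREE][4-6 ALLOC][7-39 FREE]
Free blocks: [4 33] total_free=37 largest=33 -> 100*(37-33)/37 = 400/37 ≈ 10.811 -> rounds to 11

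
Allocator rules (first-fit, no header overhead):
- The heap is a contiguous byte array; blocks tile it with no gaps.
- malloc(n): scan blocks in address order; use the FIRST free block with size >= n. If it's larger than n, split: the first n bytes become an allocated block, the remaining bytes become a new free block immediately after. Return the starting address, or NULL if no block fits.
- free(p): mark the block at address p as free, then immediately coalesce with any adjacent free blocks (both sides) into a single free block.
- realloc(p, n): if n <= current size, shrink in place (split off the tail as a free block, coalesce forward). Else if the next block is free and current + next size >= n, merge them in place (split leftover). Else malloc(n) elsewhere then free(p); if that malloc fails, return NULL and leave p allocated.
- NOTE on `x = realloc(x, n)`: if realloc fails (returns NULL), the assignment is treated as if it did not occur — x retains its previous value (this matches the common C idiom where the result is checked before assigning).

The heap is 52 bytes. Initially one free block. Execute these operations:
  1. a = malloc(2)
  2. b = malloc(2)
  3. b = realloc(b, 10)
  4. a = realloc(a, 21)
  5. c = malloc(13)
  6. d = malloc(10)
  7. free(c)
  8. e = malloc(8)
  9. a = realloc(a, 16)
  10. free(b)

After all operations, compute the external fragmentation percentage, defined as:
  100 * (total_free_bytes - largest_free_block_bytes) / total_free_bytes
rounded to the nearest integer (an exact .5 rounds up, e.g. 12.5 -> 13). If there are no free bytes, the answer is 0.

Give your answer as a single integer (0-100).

Op 1: a = malloc(2) -> a = 0; heap: [0-1 ALLOC][2-51 FREE]
Op 2: b = malloc(2) -> b = 2; heap: [0-1 ALLOC][2-3 ALLOC][4-51 FREE]
Op 3: b = realloc(b, 10) -> b = 2; heap: [0-1 ALLOC][2-11 ALLOC][12-51 FREE]
Op 4: a = realloc(a, 21) -> a = 12; heap: [0-1 FREE][2-11 ALLOC][12-32 ALLOC][33-51 FREE]
Op 5: c = malloc(13) -> c = 33; heap: [0-1 FREE][2-11 ALLOC][12-32 ALLOC][33-45 ALLOC][46-51 FREE]
Op 6: d = malloc(10) -> d = NULL; heap: [0-1 FREE][2-11 ALLOC][12-32 ALLOC][33-45 ALLOC][46-51 FREE]
Op 7: free(c) -> (freed c); heap: [0-1 FREE][2-11 ALLOC][12-32 ALLOC][33-51 FREE]
Op 8: e = malloc(8) -> e = 33; heap: [0-1 FREE][2-11 ALLOC][12-32 ALLOC][33-40 ALLOC][41-51 FREE]
Op 9: a = realloc(a, 16) -> a = 12; heap: [0-1 FREE][2-11 ALLOC][12-27 ALLOC][28-32 FREE][33-40 ALLOC][41-51 FREE]
Op 10: free(b) -> (freed b); heap: [0-11 FREE][12-27 ALLOC][28-32 FREE][33-40 ALLOC][41-51 FREE]
Free blocks: [12 5 11] total_free=28 largest=12 -> 100*(28-12)/28 = 1600/28 ≈ 57.143 -> rounds to 57

Answer: 57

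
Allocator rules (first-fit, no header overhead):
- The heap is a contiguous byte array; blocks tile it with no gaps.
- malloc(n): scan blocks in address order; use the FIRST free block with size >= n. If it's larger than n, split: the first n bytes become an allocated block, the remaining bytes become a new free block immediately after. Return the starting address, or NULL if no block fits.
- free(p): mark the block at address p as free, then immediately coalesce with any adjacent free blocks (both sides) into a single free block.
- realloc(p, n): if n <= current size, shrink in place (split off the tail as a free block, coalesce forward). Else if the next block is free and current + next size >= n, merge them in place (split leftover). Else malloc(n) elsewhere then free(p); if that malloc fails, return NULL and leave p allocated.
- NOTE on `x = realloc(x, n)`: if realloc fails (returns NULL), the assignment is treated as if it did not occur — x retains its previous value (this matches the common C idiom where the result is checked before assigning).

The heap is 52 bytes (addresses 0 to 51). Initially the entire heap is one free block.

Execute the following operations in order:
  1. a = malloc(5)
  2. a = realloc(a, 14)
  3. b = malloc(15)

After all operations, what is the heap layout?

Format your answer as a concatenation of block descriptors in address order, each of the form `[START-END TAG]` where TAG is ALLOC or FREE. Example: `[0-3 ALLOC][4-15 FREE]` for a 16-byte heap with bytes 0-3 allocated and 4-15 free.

Answer: [0-13 ALLOC][14-28 ALLOC][29-51 FREE]

Derivation:
Op 1: a = malloc(5) -> a = 0; heap: [0-4 ALLOC][5-51 FREE]
Op 2: a = realloc(a, 14) -> a = 0; heap: [0-13 ALLOC][14-51 FREE]
Op 3: b = malloc(15) -> b = 14; heap: [0-13 ALLOC][14-28 ALLOC][29-51 FREE]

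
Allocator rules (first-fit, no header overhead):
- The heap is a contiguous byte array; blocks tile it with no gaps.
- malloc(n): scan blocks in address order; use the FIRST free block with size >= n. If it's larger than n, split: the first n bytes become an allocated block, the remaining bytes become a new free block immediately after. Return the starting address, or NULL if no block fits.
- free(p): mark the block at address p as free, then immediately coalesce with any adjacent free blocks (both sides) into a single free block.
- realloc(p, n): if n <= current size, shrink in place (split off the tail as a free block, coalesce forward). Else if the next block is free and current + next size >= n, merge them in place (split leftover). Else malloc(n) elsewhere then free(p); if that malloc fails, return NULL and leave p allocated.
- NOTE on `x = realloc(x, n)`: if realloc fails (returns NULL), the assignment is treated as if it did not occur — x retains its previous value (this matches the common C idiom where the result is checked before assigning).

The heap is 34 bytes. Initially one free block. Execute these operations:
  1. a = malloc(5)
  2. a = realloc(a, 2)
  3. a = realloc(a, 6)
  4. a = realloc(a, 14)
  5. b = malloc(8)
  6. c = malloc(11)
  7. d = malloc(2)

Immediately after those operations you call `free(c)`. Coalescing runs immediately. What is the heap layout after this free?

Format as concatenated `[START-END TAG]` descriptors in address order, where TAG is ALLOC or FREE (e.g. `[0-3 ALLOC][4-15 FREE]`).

Answer: [0-13 ALLOC][14-21 ALLOC][22-33 FREE]

Derivation:
Op 1: a = malloc(5) -> a = 0; heap: [0-4 ALLOC][5-33 FREE]
Op 2: a = realloc(a, 2) -> a = 0; heap: [0-1 ALLOC][2-33 FREE]
Op 3: a = realloc(a, 6) -> a = 0; heap: [0-5 ALLOC][6-33 FREE]
Op 4: a = realloc(a, 14) -> a = 0; heap: [0-13 ALLOC][14-33 FREE]
Op 5: b = malloc(8) -> b = 14; heap: [0-13 ALLOC][14-21 ALLOC][22-33 FREE]
Op 6: c = malloc(11) -> c = 22; heap: [0-13 ALLOC][14-21 ALLOC][22-32 ALLOC][33-33 FREE]
Op 7: d = malloc(2) -> d = NULL; heap: [0-13 ALLOC][14-21 ALLOC][22-32 ALLOC][33-33 FREE]
free(c): c = 22 -> block [22-32 ALLOC]; mark free, coalesce with adjacent free neighbors -> [0-13 ALLOC][14-21 ALLOC][22-33 FREE]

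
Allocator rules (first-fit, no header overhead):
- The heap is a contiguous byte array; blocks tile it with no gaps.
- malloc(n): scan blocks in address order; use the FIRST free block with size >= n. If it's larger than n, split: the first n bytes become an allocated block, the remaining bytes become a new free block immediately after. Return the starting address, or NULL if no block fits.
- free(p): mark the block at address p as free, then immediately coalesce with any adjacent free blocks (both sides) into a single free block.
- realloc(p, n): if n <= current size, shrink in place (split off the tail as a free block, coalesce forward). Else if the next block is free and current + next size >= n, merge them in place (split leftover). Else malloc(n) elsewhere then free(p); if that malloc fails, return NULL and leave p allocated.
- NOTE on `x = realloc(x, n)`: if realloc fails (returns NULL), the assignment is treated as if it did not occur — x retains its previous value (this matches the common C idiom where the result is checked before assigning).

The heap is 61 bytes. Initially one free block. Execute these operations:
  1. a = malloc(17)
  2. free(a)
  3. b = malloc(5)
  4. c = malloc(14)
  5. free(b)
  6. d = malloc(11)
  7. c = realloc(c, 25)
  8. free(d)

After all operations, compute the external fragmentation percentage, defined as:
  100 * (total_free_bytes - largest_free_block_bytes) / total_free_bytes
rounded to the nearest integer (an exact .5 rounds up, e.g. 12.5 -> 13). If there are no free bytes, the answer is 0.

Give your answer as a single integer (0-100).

Op 1: a = malloc(17) -> a = 0; heap: [0-16 ALLOC][17-60 FREE]
Op 2: free(a) -> (freed a); heap: [0-60 FREE]
Op 3: b = malloc(5) -> b = 0; heap: [0-4 ALLOC][5-60 FREE]
Op 4: c = malloc(14) -> c = 5; heap: [0-4 ALLOC][5-18 ALLOC][19-60 FREE]
Op 5: free(b) -> (freed b); heap: [0-4 FREE][5-18 ALLOC][19-60 FREE]
Op 6: d = malloc(11) -> d = 19; heap: [0-4 FREE][5-18 ALLOC][19-29 ALLOC][30-60 FREE]
Op 7: c = realloc(c, 25) -> c = 30; heap: [0-18 FREE][19-29 ALLOC][30-54 ALLOC][55-60 FREE]
Op 8: free(d) -> (freed d); heap: [0-29 FREE][30-54 ALLOC][55-60 FREE]
Free blocks: [30 6] total_free=36 largest=30 -> 100*(36-30)/36 = 600/36 ≈ 16.667 -> rounds to 17

Answer: 17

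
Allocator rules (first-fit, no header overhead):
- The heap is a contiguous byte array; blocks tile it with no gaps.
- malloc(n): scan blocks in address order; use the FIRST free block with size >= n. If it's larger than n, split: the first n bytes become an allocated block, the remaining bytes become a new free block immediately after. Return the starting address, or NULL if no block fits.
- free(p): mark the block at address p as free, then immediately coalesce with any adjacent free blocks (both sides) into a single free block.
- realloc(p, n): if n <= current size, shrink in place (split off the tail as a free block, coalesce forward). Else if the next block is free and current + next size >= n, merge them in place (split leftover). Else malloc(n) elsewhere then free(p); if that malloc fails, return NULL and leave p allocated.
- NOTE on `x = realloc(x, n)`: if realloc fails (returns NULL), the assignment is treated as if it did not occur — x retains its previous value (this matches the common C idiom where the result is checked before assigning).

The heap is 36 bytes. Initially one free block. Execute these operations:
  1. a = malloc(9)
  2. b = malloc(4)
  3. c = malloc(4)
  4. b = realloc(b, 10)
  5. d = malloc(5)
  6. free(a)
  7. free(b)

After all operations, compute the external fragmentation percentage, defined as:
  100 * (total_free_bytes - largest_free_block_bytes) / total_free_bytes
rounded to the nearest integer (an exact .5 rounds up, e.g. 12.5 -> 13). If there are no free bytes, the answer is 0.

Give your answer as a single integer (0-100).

Op 1: a = malloc(9) -> a = 0; heap: [0-8 ALLOC][9-35 FREE]
Op 2: b = malloc(4) -> b = 9; heap: [0-8 ALLOC][9-12 ALLOC][13-35 FREE]
Op 3: c = malloc(4) -> c = 13; heap: [0-8 ALLOC][9-12 ALLOC][13-16 ALLOC][17-35 FREE]
Op 4: b = realloc(b, 10) -> b = 17; heap: [0-8 ALLOC][9-12 FREE][13-16 ALLOC][17-26 ALLOC][27-35 FREE]
Op 5: d = malloc(5) -> d = 27; heap: [0-8 ALLOC][9-12 FREE][13-16 ALLOC][17-26 ALLOC][27-31 ALLOC][32-35 FREE]
Op 6: free(a) -> (freed a); heap: [0-12 FREE][13-16 ALLOC][17-26 ALLOC][27-31 ALLOC][32-35 FREE]
Op 7: free(b) -> (freed b); heap: [0-12 FREE][13-16 ALLOC][17-26 FREE][27-31 ALLOC][32-35 FREE]
Free blocks: [13 10 4] total_free=27 largest=13 -> 100*(27-13)/27 = 1400/27 ≈ 51.852 -> rounds to 52

Answer: 52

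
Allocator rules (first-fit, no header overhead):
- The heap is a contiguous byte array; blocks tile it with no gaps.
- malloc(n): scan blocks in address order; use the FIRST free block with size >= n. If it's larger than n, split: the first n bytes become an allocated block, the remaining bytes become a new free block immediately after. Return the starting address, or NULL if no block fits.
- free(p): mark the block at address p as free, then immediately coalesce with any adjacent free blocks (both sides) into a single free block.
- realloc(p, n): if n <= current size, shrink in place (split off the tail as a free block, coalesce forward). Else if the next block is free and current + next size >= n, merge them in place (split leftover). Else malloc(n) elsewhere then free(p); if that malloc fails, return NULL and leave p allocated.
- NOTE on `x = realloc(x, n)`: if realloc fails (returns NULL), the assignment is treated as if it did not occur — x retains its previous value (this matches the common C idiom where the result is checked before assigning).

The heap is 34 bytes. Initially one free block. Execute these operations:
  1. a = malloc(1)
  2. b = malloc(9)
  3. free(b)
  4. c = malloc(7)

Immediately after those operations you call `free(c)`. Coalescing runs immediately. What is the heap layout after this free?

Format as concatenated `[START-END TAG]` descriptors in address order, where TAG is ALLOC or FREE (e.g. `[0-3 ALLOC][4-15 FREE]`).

Answer: [0-0 ALLOC][1-33 FREE]

Derivation:
Op 1: a = malloc(1) -> a = 0; heap: [0-0 ALLOC][1-33 FREE]
Op 2: b = malloc(9) -> b = 1; heap: [0-0 ALLOC][1-9 ALLOC][10-33 FREE]
Op 3: free(b) -> (freed b); heap: [0-0 ALLOC][1-33 FREE]
Op 4: c = malloc(7) -> c = 1; heap: [0-0 ALLOC][1-7 ALLOC][8-33 FREE]
free(c): c = 1 -> block [1-7 ALLOC]; mark free, coalesce with adjacent free neighbors -> [0-0 ALLOC][1-33 FREE]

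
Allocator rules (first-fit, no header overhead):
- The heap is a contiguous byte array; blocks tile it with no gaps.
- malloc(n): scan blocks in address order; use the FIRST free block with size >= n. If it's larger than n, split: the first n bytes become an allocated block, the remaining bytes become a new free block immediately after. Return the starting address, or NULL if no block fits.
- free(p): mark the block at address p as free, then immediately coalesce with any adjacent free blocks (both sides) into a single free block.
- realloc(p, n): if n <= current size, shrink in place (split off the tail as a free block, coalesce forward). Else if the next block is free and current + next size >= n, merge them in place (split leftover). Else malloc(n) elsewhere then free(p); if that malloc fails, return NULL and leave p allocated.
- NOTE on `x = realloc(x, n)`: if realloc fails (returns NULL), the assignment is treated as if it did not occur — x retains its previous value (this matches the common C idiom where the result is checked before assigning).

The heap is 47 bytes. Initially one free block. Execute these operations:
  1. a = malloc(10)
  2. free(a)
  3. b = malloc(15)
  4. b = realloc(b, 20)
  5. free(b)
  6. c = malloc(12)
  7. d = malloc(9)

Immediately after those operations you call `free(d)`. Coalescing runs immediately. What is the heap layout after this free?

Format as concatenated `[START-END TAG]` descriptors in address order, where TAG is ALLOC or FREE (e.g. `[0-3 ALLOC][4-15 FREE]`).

Op 1: a = malloc(10) -> a = 0; heap: [0-9 ALLOC][10-46 FREE]
Op 2: free(a) -> (freed a); heap: [0-46 FREE]
Op 3: b = malloc(15) -> b = 0; heap: [0-14 ALLOC][15-46 FREE]
Op 4: b = realloc(b, 20) -> b = 0; heap: [0-19 ALLOC][20-46 FREE]
Op 5: free(b) -> (freed b); heap: [0-46 FREE]
Op 6: c = malloc(12) -> c = 0; heap: [0-11 ALLOC][12-46 FREE]
Op 7: d = malloc(9) -> d = 12; heap: [0-11 ALLOC][12-20 ALLOC][21-46 FREE]
free(d): d = 12 -> block [12-20 ALLOC]; mark free, coalesce with adjacent free neighbors -> [0-11 ALLOC][12-46 FREE]

Answer: [0-11 ALLOC][12-46 FREE]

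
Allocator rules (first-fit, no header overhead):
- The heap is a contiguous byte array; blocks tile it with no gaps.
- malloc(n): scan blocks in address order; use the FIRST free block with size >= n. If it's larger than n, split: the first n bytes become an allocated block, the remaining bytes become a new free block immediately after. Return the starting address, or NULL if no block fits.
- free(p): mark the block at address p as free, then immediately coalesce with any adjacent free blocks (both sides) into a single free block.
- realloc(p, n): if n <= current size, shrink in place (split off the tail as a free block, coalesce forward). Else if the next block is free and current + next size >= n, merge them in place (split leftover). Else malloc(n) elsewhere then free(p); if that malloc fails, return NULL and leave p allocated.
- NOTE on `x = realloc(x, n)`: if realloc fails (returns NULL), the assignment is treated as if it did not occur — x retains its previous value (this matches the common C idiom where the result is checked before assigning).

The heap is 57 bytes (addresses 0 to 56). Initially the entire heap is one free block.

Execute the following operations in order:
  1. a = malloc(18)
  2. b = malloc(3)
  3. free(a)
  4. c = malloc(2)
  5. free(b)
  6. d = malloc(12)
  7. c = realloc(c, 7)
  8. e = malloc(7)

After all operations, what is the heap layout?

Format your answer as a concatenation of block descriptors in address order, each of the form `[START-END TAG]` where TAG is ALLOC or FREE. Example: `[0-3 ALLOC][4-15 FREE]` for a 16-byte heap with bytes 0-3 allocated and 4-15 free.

Answer: [0-1 FREE][2-13 ALLOC][14-20 ALLOC][21-27 ALLOC][28-56 FREE]

Derivation:
Op 1: a = malloc(18) -> a = 0; heap: [0-17 ALLOC][18-56 FREE]
Op 2: b = malloc(3) -> b = 18; heap: [0-17 ALLOC][18-20 ALLOC][21-56 FREE]
Op 3: free(a) -> (freed a); heap: [0-17 FREE][18-20 ALLOC][21-56 FREE]
Op 4: c = malloc(2) -> c = 0; heap: [0-1 ALLOC][2-17 FREE][18-20 ALLOC][21-56 FREE]
Op 5: free(b) -> (freed b); heap: [0-1 ALLOC][2-56 FREE]
Op 6: d = malloc(12) -> d = 2; heap: [0-1 ALLOC][2-13 ALLOC][14-56 FREE]
Op 7: c = realloc(c, 7) -> c = 14; heap: [0-1 FREE][2-13 ALLOC][14-20 ALLOC][21-56 FREE]
Op 8: e = malloc(7) -> e = 21; heap: [0-1 FREE][2-13 ALLOC][14-20 ALLOC][21-27 ALLOC][28-56 FREE]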